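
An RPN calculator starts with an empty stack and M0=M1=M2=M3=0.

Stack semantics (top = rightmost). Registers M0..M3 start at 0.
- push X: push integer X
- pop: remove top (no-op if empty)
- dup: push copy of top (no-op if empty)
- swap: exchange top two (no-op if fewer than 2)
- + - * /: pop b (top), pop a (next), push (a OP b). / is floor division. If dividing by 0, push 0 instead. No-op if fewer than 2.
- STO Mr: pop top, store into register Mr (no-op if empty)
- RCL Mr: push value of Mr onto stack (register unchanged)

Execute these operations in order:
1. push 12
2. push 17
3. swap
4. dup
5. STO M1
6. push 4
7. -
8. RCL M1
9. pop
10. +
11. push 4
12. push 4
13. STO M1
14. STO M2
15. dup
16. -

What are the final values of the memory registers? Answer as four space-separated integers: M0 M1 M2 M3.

Answer: 0 4 4 0

Derivation:
After op 1 (push 12): stack=[12] mem=[0,0,0,0]
After op 2 (push 17): stack=[12,17] mem=[0,0,0,0]
After op 3 (swap): stack=[17,12] mem=[0,0,0,0]
After op 4 (dup): stack=[17,12,12] mem=[0,0,0,0]
After op 5 (STO M1): stack=[17,12] mem=[0,12,0,0]
After op 6 (push 4): stack=[17,12,4] mem=[0,12,0,0]
After op 7 (-): stack=[17,8] mem=[0,12,0,0]
After op 8 (RCL M1): stack=[17,8,12] mem=[0,12,0,0]
After op 9 (pop): stack=[17,8] mem=[0,12,0,0]
After op 10 (+): stack=[25] mem=[0,12,0,0]
After op 11 (push 4): stack=[25,4] mem=[0,12,0,0]
After op 12 (push 4): stack=[25,4,4] mem=[0,12,0,0]
After op 13 (STO M1): stack=[25,4] mem=[0,4,0,0]
After op 14 (STO M2): stack=[25] mem=[0,4,4,0]
After op 15 (dup): stack=[25,25] mem=[0,4,4,0]
After op 16 (-): stack=[0] mem=[0,4,4,0]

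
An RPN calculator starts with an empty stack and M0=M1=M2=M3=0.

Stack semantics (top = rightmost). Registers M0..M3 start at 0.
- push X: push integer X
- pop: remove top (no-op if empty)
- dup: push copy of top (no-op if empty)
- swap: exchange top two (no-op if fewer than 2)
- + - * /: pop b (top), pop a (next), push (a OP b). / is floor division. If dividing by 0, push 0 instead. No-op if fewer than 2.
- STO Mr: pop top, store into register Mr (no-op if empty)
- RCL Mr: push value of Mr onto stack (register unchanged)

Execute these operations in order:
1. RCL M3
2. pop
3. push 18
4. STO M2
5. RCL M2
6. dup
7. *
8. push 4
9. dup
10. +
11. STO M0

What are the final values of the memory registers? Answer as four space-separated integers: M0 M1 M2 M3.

Answer: 8 0 18 0

Derivation:
After op 1 (RCL M3): stack=[0] mem=[0,0,0,0]
After op 2 (pop): stack=[empty] mem=[0,0,0,0]
After op 3 (push 18): stack=[18] mem=[0,0,0,0]
After op 4 (STO M2): stack=[empty] mem=[0,0,18,0]
After op 5 (RCL M2): stack=[18] mem=[0,0,18,0]
After op 6 (dup): stack=[18,18] mem=[0,0,18,0]
After op 7 (*): stack=[324] mem=[0,0,18,0]
After op 8 (push 4): stack=[324,4] mem=[0,0,18,0]
After op 9 (dup): stack=[324,4,4] mem=[0,0,18,0]
After op 10 (+): stack=[324,8] mem=[0,0,18,0]
After op 11 (STO M0): stack=[324] mem=[8,0,18,0]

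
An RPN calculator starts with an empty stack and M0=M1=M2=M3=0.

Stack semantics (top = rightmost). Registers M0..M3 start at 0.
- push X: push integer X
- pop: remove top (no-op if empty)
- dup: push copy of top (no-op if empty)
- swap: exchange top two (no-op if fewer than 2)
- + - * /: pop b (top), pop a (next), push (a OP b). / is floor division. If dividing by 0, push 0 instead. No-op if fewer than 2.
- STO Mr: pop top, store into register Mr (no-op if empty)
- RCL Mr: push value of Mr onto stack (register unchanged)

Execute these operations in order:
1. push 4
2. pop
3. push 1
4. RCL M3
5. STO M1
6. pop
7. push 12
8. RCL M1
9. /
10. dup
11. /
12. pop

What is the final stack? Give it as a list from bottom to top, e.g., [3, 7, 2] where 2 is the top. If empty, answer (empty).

Answer: (empty)

Derivation:
After op 1 (push 4): stack=[4] mem=[0,0,0,0]
After op 2 (pop): stack=[empty] mem=[0,0,0,0]
After op 3 (push 1): stack=[1] mem=[0,0,0,0]
After op 4 (RCL M3): stack=[1,0] mem=[0,0,0,0]
After op 5 (STO M1): stack=[1] mem=[0,0,0,0]
After op 6 (pop): stack=[empty] mem=[0,0,0,0]
After op 7 (push 12): stack=[12] mem=[0,0,0,0]
After op 8 (RCL M1): stack=[12,0] mem=[0,0,0,0]
After op 9 (/): stack=[0] mem=[0,0,0,0]
After op 10 (dup): stack=[0,0] mem=[0,0,0,0]
After op 11 (/): stack=[0] mem=[0,0,0,0]
After op 12 (pop): stack=[empty] mem=[0,0,0,0]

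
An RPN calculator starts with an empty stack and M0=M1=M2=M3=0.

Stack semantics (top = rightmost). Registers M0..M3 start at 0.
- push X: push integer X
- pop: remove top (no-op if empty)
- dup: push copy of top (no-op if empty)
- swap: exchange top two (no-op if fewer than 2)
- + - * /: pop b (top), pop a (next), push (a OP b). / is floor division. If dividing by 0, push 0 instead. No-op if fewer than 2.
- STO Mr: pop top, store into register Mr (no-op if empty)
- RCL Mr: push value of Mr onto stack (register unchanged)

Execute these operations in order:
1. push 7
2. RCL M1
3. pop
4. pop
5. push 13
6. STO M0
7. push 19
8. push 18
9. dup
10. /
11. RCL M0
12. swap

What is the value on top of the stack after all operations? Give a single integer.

Answer: 1

Derivation:
After op 1 (push 7): stack=[7] mem=[0,0,0,0]
After op 2 (RCL M1): stack=[7,0] mem=[0,0,0,0]
After op 3 (pop): stack=[7] mem=[0,0,0,0]
After op 4 (pop): stack=[empty] mem=[0,0,0,0]
After op 5 (push 13): stack=[13] mem=[0,0,0,0]
After op 6 (STO M0): stack=[empty] mem=[13,0,0,0]
After op 7 (push 19): stack=[19] mem=[13,0,0,0]
After op 8 (push 18): stack=[19,18] mem=[13,0,0,0]
After op 9 (dup): stack=[19,18,18] mem=[13,0,0,0]
After op 10 (/): stack=[19,1] mem=[13,0,0,0]
After op 11 (RCL M0): stack=[19,1,13] mem=[13,0,0,0]
After op 12 (swap): stack=[19,13,1] mem=[13,0,0,0]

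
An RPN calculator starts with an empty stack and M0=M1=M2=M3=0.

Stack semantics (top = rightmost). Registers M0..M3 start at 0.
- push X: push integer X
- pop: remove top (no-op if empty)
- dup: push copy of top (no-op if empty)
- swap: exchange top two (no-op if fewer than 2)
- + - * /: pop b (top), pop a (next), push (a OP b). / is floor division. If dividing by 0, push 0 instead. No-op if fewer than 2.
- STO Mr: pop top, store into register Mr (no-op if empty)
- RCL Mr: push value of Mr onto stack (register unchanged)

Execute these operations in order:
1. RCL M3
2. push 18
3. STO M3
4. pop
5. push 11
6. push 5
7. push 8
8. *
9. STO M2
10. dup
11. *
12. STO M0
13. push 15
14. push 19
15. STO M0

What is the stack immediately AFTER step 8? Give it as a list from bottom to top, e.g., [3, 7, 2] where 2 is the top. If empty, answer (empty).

After op 1 (RCL M3): stack=[0] mem=[0,0,0,0]
After op 2 (push 18): stack=[0,18] mem=[0,0,0,0]
After op 3 (STO M3): stack=[0] mem=[0,0,0,18]
After op 4 (pop): stack=[empty] mem=[0,0,0,18]
After op 5 (push 11): stack=[11] mem=[0,0,0,18]
After op 6 (push 5): stack=[11,5] mem=[0,0,0,18]
After op 7 (push 8): stack=[11,5,8] mem=[0,0,0,18]
After op 8 (*): stack=[11,40] mem=[0,0,0,18]

[11, 40]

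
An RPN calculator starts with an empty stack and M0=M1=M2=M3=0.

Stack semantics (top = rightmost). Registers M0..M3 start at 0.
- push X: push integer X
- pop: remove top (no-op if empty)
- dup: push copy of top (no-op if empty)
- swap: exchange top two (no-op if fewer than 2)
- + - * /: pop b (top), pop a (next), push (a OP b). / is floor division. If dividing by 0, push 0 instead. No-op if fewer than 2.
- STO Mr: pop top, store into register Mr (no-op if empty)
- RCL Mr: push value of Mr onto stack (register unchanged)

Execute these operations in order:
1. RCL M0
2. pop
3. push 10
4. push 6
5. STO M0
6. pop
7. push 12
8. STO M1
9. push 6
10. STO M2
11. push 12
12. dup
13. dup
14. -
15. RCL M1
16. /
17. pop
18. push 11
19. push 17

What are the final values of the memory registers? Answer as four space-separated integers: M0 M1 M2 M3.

Answer: 6 12 6 0

Derivation:
After op 1 (RCL M0): stack=[0] mem=[0,0,0,0]
After op 2 (pop): stack=[empty] mem=[0,0,0,0]
After op 3 (push 10): stack=[10] mem=[0,0,0,0]
After op 4 (push 6): stack=[10,6] mem=[0,0,0,0]
After op 5 (STO M0): stack=[10] mem=[6,0,0,0]
After op 6 (pop): stack=[empty] mem=[6,0,0,0]
After op 7 (push 12): stack=[12] mem=[6,0,0,0]
After op 8 (STO M1): stack=[empty] mem=[6,12,0,0]
After op 9 (push 6): stack=[6] mem=[6,12,0,0]
After op 10 (STO M2): stack=[empty] mem=[6,12,6,0]
After op 11 (push 12): stack=[12] mem=[6,12,6,0]
After op 12 (dup): stack=[12,12] mem=[6,12,6,0]
After op 13 (dup): stack=[12,12,12] mem=[6,12,6,0]
After op 14 (-): stack=[12,0] mem=[6,12,6,0]
After op 15 (RCL M1): stack=[12,0,12] mem=[6,12,6,0]
After op 16 (/): stack=[12,0] mem=[6,12,6,0]
After op 17 (pop): stack=[12] mem=[6,12,6,0]
After op 18 (push 11): stack=[12,11] mem=[6,12,6,0]
After op 19 (push 17): stack=[12,11,17] mem=[6,12,6,0]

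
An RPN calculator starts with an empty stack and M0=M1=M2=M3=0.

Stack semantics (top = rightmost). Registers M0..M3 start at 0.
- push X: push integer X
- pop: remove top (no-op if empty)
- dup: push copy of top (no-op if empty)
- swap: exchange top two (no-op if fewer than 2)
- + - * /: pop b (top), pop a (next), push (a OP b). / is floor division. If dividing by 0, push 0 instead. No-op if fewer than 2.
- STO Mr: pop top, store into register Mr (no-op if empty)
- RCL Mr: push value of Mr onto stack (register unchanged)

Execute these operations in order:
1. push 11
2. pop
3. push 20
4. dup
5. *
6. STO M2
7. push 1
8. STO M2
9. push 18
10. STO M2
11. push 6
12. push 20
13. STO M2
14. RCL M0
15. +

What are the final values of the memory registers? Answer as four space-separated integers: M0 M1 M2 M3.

After op 1 (push 11): stack=[11] mem=[0,0,0,0]
After op 2 (pop): stack=[empty] mem=[0,0,0,0]
After op 3 (push 20): stack=[20] mem=[0,0,0,0]
After op 4 (dup): stack=[20,20] mem=[0,0,0,0]
After op 5 (*): stack=[400] mem=[0,0,0,0]
After op 6 (STO M2): stack=[empty] mem=[0,0,400,0]
After op 7 (push 1): stack=[1] mem=[0,0,400,0]
After op 8 (STO M2): stack=[empty] mem=[0,0,1,0]
After op 9 (push 18): stack=[18] mem=[0,0,1,0]
After op 10 (STO M2): stack=[empty] mem=[0,0,18,0]
After op 11 (push 6): stack=[6] mem=[0,0,18,0]
After op 12 (push 20): stack=[6,20] mem=[0,0,18,0]
After op 13 (STO M2): stack=[6] mem=[0,0,20,0]
After op 14 (RCL M0): stack=[6,0] mem=[0,0,20,0]
After op 15 (+): stack=[6] mem=[0,0,20,0]

Answer: 0 0 20 0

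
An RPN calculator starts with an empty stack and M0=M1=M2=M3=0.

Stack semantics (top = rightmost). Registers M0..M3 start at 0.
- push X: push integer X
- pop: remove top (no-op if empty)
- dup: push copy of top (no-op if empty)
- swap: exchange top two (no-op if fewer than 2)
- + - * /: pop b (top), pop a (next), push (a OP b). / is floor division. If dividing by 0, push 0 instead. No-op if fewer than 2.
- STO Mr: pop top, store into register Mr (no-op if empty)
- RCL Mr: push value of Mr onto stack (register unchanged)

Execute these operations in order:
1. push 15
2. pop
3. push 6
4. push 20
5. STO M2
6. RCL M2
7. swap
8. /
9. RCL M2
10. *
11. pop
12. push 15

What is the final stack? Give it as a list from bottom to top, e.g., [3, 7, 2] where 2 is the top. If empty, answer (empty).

Answer: [15]

Derivation:
After op 1 (push 15): stack=[15] mem=[0,0,0,0]
After op 2 (pop): stack=[empty] mem=[0,0,0,0]
After op 3 (push 6): stack=[6] mem=[0,0,0,0]
After op 4 (push 20): stack=[6,20] mem=[0,0,0,0]
After op 5 (STO M2): stack=[6] mem=[0,0,20,0]
After op 6 (RCL M2): stack=[6,20] mem=[0,0,20,0]
After op 7 (swap): stack=[20,6] mem=[0,0,20,0]
After op 8 (/): stack=[3] mem=[0,0,20,0]
After op 9 (RCL M2): stack=[3,20] mem=[0,0,20,0]
After op 10 (*): stack=[60] mem=[0,0,20,0]
After op 11 (pop): stack=[empty] mem=[0,0,20,0]
After op 12 (push 15): stack=[15] mem=[0,0,20,0]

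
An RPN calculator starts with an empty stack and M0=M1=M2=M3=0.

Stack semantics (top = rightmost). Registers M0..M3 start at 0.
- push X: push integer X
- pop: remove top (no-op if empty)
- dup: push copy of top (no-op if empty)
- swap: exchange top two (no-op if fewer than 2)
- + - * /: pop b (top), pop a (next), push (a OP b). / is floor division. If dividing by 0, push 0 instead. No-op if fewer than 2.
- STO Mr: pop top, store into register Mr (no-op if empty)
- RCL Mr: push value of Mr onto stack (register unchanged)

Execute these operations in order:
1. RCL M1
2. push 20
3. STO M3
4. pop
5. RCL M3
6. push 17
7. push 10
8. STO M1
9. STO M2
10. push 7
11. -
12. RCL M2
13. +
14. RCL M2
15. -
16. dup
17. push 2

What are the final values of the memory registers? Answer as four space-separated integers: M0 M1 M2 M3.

After op 1 (RCL M1): stack=[0] mem=[0,0,0,0]
After op 2 (push 20): stack=[0,20] mem=[0,0,0,0]
After op 3 (STO M3): stack=[0] mem=[0,0,0,20]
After op 4 (pop): stack=[empty] mem=[0,0,0,20]
After op 5 (RCL M3): stack=[20] mem=[0,0,0,20]
After op 6 (push 17): stack=[20,17] mem=[0,0,0,20]
After op 7 (push 10): stack=[20,17,10] mem=[0,0,0,20]
After op 8 (STO M1): stack=[20,17] mem=[0,10,0,20]
After op 9 (STO M2): stack=[20] mem=[0,10,17,20]
After op 10 (push 7): stack=[20,7] mem=[0,10,17,20]
After op 11 (-): stack=[13] mem=[0,10,17,20]
After op 12 (RCL M2): stack=[13,17] mem=[0,10,17,20]
After op 13 (+): stack=[30] mem=[0,10,17,20]
After op 14 (RCL M2): stack=[30,17] mem=[0,10,17,20]
After op 15 (-): stack=[13] mem=[0,10,17,20]
After op 16 (dup): stack=[13,13] mem=[0,10,17,20]
After op 17 (push 2): stack=[13,13,2] mem=[0,10,17,20]

Answer: 0 10 17 20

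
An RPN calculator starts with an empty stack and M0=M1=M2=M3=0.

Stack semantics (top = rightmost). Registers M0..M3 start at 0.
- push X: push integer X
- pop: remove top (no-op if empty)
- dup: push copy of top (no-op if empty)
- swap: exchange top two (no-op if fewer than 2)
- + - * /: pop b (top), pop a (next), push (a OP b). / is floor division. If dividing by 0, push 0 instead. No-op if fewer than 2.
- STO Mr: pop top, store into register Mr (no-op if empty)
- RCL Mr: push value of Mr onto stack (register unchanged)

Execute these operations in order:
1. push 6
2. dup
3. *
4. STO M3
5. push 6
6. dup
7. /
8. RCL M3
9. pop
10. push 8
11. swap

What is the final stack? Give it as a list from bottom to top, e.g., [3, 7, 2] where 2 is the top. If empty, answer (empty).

Answer: [8, 1]

Derivation:
After op 1 (push 6): stack=[6] mem=[0,0,0,0]
After op 2 (dup): stack=[6,6] mem=[0,0,0,0]
After op 3 (*): stack=[36] mem=[0,0,0,0]
After op 4 (STO M3): stack=[empty] mem=[0,0,0,36]
After op 5 (push 6): stack=[6] mem=[0,0,0,36]
After op 6 (dup): stack=[6,6] mem=[0,0,0,36]
After op 7 (/): stack=[1] mem=[0,0,0,36]
After op 8 (RCL M3): stack=[1,36] mem=[0,0,0,36]
After op 9 (pop): stack=[1] mem=[0,0,0,36]
After op 10 (push 8): stack=[1,8] mem=[0,0,0,36]
After op 11 (swap): stack=[8,1] mem=[0,0,0,36]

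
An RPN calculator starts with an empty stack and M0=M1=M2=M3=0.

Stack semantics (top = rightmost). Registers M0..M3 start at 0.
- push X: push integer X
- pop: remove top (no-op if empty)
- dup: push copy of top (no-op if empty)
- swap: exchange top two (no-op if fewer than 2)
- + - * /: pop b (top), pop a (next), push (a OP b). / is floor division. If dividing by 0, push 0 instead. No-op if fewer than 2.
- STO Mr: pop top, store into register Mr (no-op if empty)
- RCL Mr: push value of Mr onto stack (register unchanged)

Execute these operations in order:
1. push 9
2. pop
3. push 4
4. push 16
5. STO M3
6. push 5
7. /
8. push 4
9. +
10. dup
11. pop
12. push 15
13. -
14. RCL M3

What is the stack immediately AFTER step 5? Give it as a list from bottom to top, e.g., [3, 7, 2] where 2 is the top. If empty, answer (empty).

After op 1 (push 9): stack=[9] mem=[0,0,0,0]
After op 2 (pop): stack=[empty] mem=[0,0,0,0]
After op 3 (push 4): stack=[4] mem=[0,0,0,0]
After op 4 (push 16): stack=[4,16] mem=[0,0,0,0]
After op 5 (STO M3): stack=[4] mem=[0,0,0,16]

[4]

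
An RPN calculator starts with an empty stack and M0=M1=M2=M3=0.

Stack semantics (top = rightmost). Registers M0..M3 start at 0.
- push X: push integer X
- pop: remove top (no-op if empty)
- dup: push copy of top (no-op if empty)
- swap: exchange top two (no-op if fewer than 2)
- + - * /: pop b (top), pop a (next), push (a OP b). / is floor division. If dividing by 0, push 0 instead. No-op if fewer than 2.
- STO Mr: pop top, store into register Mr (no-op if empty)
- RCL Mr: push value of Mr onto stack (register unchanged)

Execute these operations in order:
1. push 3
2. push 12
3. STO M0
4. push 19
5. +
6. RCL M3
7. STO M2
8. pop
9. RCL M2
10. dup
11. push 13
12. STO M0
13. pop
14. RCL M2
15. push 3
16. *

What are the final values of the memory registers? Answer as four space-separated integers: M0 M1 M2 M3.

Answer: 13 0 0 0

Derivation:
After op 1 (push 3): stack=[3] mem=[0,0,0,0]
After op 2 (push 12): stack=[3,12] mem=[0,0,0,0]
After op 3 (STO M0): stack=[3] mem=[12,0,0,0]
After op 4 (push 19): stack=[3,19] mem=[12,0,0,0]
After op 5 (+): stack=[22] mem=[12,0,0,0]
After op 6 (RCL M3): stack=[22,0] mem=[12,0,0,0]
After op 7 (STO M2): stack=[22] mem=[12,0,0,0]
After op 8 (pop): stack=[empty] mem=[12,0,0,0]
After op 9 (RCL M2): stack=[0] mem=[12,0,0,0]
After op 10 (dup): stack=[0,0] mem=[12,0,0,0]
After op 11 (push 13): stack=[0,0,13] mem=[12,0,0,0]
After op 12 (STO M0): stack=[0,0] mem=[13,0,0,0]
After op 13 (pop): stack=[0] mem=[13,0,0,0]
After op 14 (RCL M2): stack=[0,0] mem=[13,0,0,0]
After op 15 (push 3): stack=[0,0,3] mem=[13,0,0,0]
After op 16 (*): stack=[0,0] mem=[13,0,0,0]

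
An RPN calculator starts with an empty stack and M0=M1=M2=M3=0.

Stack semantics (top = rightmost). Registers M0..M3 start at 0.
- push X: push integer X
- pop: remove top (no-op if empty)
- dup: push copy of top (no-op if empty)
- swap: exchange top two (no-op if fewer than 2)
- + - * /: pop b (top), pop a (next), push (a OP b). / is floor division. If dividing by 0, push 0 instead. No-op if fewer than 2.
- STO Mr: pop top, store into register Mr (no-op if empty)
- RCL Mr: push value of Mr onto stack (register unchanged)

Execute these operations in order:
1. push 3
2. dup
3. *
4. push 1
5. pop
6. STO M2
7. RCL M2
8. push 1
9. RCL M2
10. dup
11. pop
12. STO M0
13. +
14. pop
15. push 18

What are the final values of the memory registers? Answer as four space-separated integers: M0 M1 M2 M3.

Answer: 9 0 9 0

Derivation:
After op 1 (push 3): stack=[3] mem=[0,0,0,0]
After op 2 (dup): stack=[3,3] mem=[0,0,0,0]
After op 3 (*): stack=[9] mem=[0,0,0,0]
After op 4 (push 1): stack=[9,1] mem=[0,0,0,0]
After op 5 (pop): stack=[9] mem=[0,0,0,0]
After op 6 (STO M2): stack=[empty] mem=[0,0,9,0]
After op 7 (RCL M2): stack=[9] mem=[0,0,9,0]
After op 8 (push 1): stack=[9,1] mem=[0,0,9,0]
After op 9 (RCL M2): stack=[9,1,9] mem=[0,0,9,0]
After op 10 (dup): stack=[9,1,9,9] mem=[0,0,9,0]
After op 11 (pop): stack=[9,1,9] mem=[0,0,9,0]
After op 12 (STO M0): stack=[9,1] mem=[9,0,9,0]
After op 13 (+): stack=[10] mem=[9,0,9,0]
After op 14 (pop): stack=[empty] mem=[9,0,9,0]
After op 15 (push 18): stack=[18] mem=[9,0,9,0]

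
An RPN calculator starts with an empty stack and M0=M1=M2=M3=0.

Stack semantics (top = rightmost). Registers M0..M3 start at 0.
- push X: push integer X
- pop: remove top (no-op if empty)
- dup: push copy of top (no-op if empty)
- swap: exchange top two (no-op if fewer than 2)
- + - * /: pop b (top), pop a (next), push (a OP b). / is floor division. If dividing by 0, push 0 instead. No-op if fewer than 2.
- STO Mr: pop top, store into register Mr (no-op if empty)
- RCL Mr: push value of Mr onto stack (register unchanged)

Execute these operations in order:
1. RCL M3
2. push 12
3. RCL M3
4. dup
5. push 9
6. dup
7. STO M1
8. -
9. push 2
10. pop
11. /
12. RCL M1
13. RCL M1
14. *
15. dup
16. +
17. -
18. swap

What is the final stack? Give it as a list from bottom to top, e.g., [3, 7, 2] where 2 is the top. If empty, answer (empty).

After op 1 (RCL M3): stack=[0] mem=[0,0,0,0]
After op 2 (push 12): stack=[0,12] mem=[0,0,0,0]
After op 3 (RCL M3): stack=[0,12,0] mem=[0,0,0,0]
After op 4 (dup): stack=[0,12,0,0] mem=[0,0,0,0]
After op 5 (push 9): stack=[0,12,0,0,9] mem=[0,0,0,0]
After op 6 (dup): stack=[0,12,0,0,9,9] mem=[0,0,0,0]
After op 7 (STO M1): stack=[0,12,0,0,9] mem=[0,9,0,0]
After op 8 (-): stack=[0,12,0,-9] mem=[0,9,0,0]
After op 9 (push 2): stack=[0,12,0,-9,2] mem=[0,9,0,0]
After op 10 (pop): stack=[0,12,0,-9] mem=[0,9,0,0]
After op 11 (/): stack=[0,12,0] mem=[0,9,0,0]
After op 12 (RCL M1): stack=[0,12,0,9] mem=[0,9,0,0]
After op 13 (RCL M1): stack=[0,12,0,9,9] mem=[0,9,0,0]
After op 14 (*): stack=[0,12,0,81] mem=[0,9,0,0]
After op 15 (dup): stack=[0,12,0,81,81] mem=[0,9,0,0]
After op 16 (+): stack=[0,12,0,162] mem=[0,9,0,0]
After op 17 (-): stack=[0,12,-162] mem=[0,9,0,0]
After op 18 (swap): stack=[0,-162,12] mem=[0,9,0,0]

Answer: [0, -162, 12]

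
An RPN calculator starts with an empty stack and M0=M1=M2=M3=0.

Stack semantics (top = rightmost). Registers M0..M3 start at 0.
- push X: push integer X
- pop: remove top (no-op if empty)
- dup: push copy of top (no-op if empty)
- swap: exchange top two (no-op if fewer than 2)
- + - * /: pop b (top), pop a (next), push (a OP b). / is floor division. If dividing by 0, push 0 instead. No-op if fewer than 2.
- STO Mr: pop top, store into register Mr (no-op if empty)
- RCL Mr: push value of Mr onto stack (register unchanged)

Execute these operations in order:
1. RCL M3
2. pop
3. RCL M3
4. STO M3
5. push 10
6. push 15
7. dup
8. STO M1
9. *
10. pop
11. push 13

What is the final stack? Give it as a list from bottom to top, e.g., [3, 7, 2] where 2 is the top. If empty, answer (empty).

Answer: [13]

Derivation:
After op 1 (RCL M3): stack=[0] mem=[0,0,0,0]
After op 2 (pop): stack=[empty] mem=[0,0,0,0]
After op 3 (RCL M3): stack=[0] mem=[0,0,0,0]
After op 4 (STO M3): stack=[empty] mem=[0,0,0,0]
After op 5 (push 10): stack=[10] mem=[0,0,0,0]
After op 6 (push 15): stack=[10,15] mem=[0,0,0,0]
After op 7 (dup): stack=[10,15,15] mem=[0,0,0,0]
After op 8 (STO M1): stack=[10,15] mem=[0,15,0,0]
After op 9 (*): stack=[150] mem=[0,15,0,0]
After op 10 (pop): stack=[empty] mem=[0,15,0,0]
After op 11 (push 13): stack=[13] mem=[0,15,0,0]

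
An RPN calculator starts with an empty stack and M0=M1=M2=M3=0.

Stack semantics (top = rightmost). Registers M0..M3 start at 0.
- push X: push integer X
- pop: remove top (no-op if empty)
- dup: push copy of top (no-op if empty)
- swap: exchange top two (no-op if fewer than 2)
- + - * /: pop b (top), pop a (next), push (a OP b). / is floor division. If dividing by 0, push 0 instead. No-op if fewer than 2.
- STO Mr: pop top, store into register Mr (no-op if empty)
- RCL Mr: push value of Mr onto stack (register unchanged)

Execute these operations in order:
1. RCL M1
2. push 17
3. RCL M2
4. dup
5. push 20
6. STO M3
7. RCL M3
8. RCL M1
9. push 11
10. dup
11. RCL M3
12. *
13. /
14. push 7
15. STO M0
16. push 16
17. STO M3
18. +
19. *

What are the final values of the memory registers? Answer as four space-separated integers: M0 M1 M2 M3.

Answer: 7 0 0 16

Derivation:
After op 1 (RCL M1): stack=[0] mem=[0,0,0,0]
After op 2 (push 17): stack=[0,17] mem=[0,0,0,0]
After op 3 (RCL M2): stack=[0,17,0] mem=[0,0,0,0]
After op 4 (dup): stack=[0,17,0,0] mem=[0,0,0,0]
After op 5 (push 20): stack=[0,17,0,0,20] mem=[0,0,0,0]
After op 6 (STO M3): stack=[0,17,0,0] mem=[0,0,0,20]
After op 7 (RCL M3): stack=[0,17,0,0,20] mem=[0,0,0,20]
After op 8 (RCL M1): stack=[0,17,0,0,20,0] mem=[0,0,0,20]
After op 9 (push 11): stack=[0,17,0,0,20,0,11] mem=[0,0,0,20]
After op 10 (dup): stack=[0,17,0,0,20,0,11,11] mem=[0,0,0,20]
After op 11 (RCL M3): stack=[0,17,0,0,20,0,11,11,20] mem=[0,0,0,20]
After op 12 (*): stack=[0,17,0,0,20,0,11,220] mem=[0,0,0,20]
After op 13 (/): stack=[0,17,0,0,20,0,0] mem=[0,0,0,20]
After op 14 (push 7): stack=[0,17,0,0,20,0,0,7] mem=[0,0,0,20]
After op 15 (STO M0): stack=[0,17,0,0,20,0,0] mem=[7,0,0,20]
After op 16 (push 16): stack=[0,17,0,0,20,0,0,16] mem=[7,0,0,20]
After op 17 (STO M3): stack=[0,17,0,0,20,0,0] mem=[7,0,0,16]
After op 18 (+): stack=[0,17,0,0,20,0] mem=[7,0,0,16]
After op 19 (*): stack=[0,17,0,0,0] mem=[7,0,0,16]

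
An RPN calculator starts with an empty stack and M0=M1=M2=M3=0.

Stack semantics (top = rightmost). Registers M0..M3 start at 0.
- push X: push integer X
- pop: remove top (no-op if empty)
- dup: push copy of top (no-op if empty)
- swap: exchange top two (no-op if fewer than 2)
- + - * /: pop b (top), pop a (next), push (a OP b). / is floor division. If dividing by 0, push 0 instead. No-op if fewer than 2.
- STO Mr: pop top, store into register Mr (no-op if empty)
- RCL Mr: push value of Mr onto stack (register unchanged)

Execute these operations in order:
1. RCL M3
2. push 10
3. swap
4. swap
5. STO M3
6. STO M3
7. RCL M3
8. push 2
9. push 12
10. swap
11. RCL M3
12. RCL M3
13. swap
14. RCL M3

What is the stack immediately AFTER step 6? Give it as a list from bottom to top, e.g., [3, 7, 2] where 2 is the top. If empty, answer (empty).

After op 1 (RCL M3): stack=[0] mem=[0,0,0,0]
After op 2 (push 10): stack=[0,10] mem=[0,0,0,0]
After op 3 (swap): stack=[10,0] mem=[0,0,0,0]
After op 4 (swap): stack=[0,10] mem=[0,0,0,0]
After op 5 (STO M3): stack=[0] mem=[0,0,0,10]
After op 6 (STO M3): stack=[empty] mem=[0,0,0,0]

(empty)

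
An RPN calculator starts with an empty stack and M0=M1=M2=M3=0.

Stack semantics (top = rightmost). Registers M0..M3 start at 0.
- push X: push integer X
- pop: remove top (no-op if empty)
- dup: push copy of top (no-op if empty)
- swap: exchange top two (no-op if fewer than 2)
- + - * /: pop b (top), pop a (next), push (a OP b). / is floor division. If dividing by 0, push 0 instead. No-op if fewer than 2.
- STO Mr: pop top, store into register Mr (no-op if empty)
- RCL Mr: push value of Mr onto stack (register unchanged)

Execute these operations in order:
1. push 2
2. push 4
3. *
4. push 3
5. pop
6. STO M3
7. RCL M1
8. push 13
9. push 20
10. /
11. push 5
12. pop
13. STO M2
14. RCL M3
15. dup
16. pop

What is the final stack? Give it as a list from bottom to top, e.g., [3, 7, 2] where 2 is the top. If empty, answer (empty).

After op 1 (push 2): stack=[2] mem=[0,0,0,0]
After op 2 (push 4): stack=[2,4] mem=[0,0,0,0]
After op 3 (*): stack=[8] mem=[0,0,0,0]
After op 4 (push 3): stack=[8,3] mem=[0,0,0,0]
After op 5 (pop): stack=[8] mem=[0,0,0,0]
After op 6 (STO M3): stack=[empty] mem=[0,0,0,8]
After op 7 (RCL M1): stack=[0] mem=[0,0,0,8]
After op 8 (push 13): stack=[0,13] mem=[0,0,0,8]
After op 9 (push 20): stack=[0,13,20] mem=[0,0,0,8]
After op 10 (/): stack=[0,0] mem=[0,0,0,8]
After op 11 (push 5): stack=[0,0,5] mem=[0,0,0,8]
After op 12 (pop): stack=[0,0] mem=[0,0,0,8]
After op 13 (STO M2): stack=[0] mem=[0,0,0,8]
After op 14 (RCL M3): stack=[0,8] mem=[0,0,0,8]
After op 15 (dup): stack=[0,8,8] mem=[0,0,0,8]
After op 16 (pop): stack=[0,8] mem=[0,0,0,8]

Answer: [0, 8]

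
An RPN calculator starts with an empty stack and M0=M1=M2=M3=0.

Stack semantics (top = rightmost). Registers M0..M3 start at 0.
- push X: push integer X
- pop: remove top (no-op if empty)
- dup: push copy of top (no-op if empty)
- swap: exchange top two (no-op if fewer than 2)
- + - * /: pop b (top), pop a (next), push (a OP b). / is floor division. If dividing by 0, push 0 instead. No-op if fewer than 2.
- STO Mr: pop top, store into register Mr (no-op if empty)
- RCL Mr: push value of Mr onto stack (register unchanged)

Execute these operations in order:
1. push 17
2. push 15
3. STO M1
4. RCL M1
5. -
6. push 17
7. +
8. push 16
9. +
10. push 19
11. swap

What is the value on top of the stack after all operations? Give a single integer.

Answer: 35

Derivation:
After op 1 (push 17): stack=[17] mem=[0,0,0,0]
After op 2 (push 15): stack=[17,15] mem=[0,0,0,0]
After op 3 (STO M1): stack=[17] mem=[0,15,0,0]
After op 4 (RCL M1): stack=[17,15] mem=[0,15,0,0]
After op 5 (-): stack=[2] mem=[0,15,0,0]
After op 6 (push 17): stack=[2,17] mem=[0,15,0,0]
After op 7 (+): stack=[19] mem=[0,15,0,0]
After op 8 (push 16): stack=[19,16] mem=[0,15,0,0]
After op 9 (+): stack=[35] mem=[0,15,0,0]
After op 10 (push 19): stack=[35,19] mem=[0,15,0,0]
After op 11 (swap): stack=[19,35] mem=[0,15,0,0]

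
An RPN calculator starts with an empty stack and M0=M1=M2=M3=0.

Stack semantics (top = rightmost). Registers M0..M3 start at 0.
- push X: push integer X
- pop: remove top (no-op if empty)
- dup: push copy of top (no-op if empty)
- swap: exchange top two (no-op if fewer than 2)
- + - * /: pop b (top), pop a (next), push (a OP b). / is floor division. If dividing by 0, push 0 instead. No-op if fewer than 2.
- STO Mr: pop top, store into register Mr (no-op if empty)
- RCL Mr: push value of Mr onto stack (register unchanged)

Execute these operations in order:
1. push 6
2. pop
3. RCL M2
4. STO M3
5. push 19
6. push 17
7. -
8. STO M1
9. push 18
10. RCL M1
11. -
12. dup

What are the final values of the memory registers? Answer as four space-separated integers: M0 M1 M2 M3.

Answer: 0 2 0 0

Derivation:
After op 1 (push 6): stack=[6] mem=[0,0,0,0]
After op 2 (pop): stack=[empty] mem=[0,0,0,0]
After op 3 (RCL M2): stack=[0] mem=[0,0,0,0]
After op 4 (STO M3): stack=[empty] mem=[0,0,0,0]
After op 5 (push 19): stack=[19] mem=[0,0,0,0]
After op 6 (push 17): stack=[19,17] mem=[0,0,0,0]
After op 7 (-): stack=[2] mem=[0,0,0,0]
After op 8 (STO M1): stack=[empty] mem=[0,2,0,0]
After op 9 (push 18): stack=[18] mem=[0,2,0,0]
After op 10 (RCL M1): stack=[18,2] mem=[0,2,0,0]
After op 11 (-): stack=[16] mem=[0,2,0,0]
After op 12 (dup): stack=[16,16] mem=[0,2,0,0]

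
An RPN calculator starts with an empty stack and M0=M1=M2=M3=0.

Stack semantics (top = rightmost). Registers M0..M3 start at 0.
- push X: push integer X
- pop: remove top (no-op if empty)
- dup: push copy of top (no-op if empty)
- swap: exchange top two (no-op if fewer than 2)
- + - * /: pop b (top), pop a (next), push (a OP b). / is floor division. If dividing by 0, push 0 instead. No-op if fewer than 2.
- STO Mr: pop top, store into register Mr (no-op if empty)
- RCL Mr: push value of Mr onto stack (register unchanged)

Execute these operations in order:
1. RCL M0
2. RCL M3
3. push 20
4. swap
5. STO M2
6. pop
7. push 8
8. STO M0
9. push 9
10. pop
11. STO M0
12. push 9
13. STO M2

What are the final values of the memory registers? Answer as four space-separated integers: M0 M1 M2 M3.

After op 1 (RCL M0): stack=[0] mem=[0,0,0,0]
After op 2 (RCL M3): stack=[0,0] mem=[0,0,0,0]
After op 3 (push 20): stack=[0,0,20] mem=[0,0,0,0]
After op 4 (swap): stack=[0,20,0] mem=[0,0,0,0]
After op 5 (STO M2): stack=[0,20] mem=[0,0,0,0]
After op 6 (pop): stack=[0] mem=[0,0,0,0]
After op 7 (push 8): stack=[0,8] mem=[0,0,0,0]
After op 8 (STO M0): stack=[0] mem=[8,0,0,0]
After op 9 (push 9): stack=[0,9] mem=[8,0,0,0]
After op 10 (pop): stack=[0] mem=[8,0,0,0]
After op 11 (STO M0): stack=[empty] mem=[0,0,0,0]
After op 12 (push 9): stack=[9] mem=[0,0,0,0]
After op 13 (STO M2): stack=[empty] mem=[0,0,9,0]

Answer: 0 0 9 0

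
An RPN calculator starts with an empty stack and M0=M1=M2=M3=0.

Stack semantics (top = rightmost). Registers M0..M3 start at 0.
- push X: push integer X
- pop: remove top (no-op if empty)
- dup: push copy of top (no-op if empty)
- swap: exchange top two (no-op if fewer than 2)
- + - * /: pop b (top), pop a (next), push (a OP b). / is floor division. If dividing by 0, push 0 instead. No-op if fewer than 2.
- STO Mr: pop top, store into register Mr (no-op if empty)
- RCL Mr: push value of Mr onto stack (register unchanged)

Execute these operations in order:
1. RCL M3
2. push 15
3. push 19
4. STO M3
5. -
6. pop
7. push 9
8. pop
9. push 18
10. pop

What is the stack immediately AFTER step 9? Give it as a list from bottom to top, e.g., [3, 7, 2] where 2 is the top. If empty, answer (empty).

After op 1 (RCL M3): stack=[0] mem=[0,0,0,0]
After op 2 (push 15): stack=[0,15] mem=[0,0,0,0]
After op 3 (push 19): stack=[0,15,19] mem=[0,0,0,0]
After op 4 (STO M3): stack=[0,15] mem=[0,0,0,19]
After op 5 (-): stack=[-15] mem=[0,0,0,19]
After op 6 (pop): stack=[empty] mem=[0,0,0,19]
After op 7 (push 9): stack=[9] mem=[0,0,0,19]
After op 8 (pop): stack=[empty] mem=[0,0,0,19]
After op 9 (push 18): stack=[18] mem=[0,0,0,19]

[18]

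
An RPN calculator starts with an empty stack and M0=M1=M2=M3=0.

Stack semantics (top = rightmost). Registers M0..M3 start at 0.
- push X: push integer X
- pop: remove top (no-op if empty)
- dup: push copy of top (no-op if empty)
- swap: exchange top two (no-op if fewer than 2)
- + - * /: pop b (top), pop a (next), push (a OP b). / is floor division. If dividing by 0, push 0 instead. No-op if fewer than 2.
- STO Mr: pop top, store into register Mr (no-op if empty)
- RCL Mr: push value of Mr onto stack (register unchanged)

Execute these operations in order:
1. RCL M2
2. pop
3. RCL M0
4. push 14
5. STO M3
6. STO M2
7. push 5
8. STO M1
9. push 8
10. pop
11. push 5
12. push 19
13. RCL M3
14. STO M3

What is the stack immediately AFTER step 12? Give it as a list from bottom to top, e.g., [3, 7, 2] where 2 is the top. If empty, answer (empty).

After op 1 (RCL M2): stack=[0] mem=[0,0,0,0]
After op 2 (pop): stack=[empty] mem=[0,0,0,0]
After op 3 (RCL M0): stack=[0] mem=[0,0,0,0]
After op 4 (push 14): stack=[0,14] mem=[0,0,0,0]
After op 5 (STO M3): stack=[0] mem=[0,0,0,14]
After op 6 (STO M2): stack=[empty] mem=[0,0,0,14]
After op 7 (push 5): stack=[5] mem=[0,0,0,14]
After op 8 (STO M1): stack=[empty] mem=[0,5,0,14]
After op 9 (push 8): stack=[8] mem=[0,5,0,14]
After op 10 (pop): stack=[empty] mem=[0,5,0,14]
After op 11 (push 5): stack=[5] mem=[0,5,0,14]
After op 12 (push 19): stack=[5,19] mem=[0,5,0,14]

[5, 19]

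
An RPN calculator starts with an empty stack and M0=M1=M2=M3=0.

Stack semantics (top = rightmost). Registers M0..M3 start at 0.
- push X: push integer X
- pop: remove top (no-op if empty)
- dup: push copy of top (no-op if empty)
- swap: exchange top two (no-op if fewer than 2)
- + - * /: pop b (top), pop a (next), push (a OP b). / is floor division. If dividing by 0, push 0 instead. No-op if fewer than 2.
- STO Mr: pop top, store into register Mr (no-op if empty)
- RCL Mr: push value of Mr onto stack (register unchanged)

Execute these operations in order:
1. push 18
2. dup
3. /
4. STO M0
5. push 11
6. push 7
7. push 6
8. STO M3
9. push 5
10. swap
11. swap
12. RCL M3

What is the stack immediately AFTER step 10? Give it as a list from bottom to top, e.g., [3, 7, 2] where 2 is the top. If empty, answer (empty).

After op 1 (push 18): stack=[18] mem=[0,0,0,0]
After op 2 (dup): stack=[18,18] mem=[0,0,0,0]
After op 3 (/): stack=[1] mem=[0,0,0,0]
After op 4 (STO M0): stack=[empty] mem=[1,0,0,0]
After op 5 (push 11): stack=[11] mem=[1,0,0,0]
After op 6 (push 7): stack=[11,7] mem=[1,0,0,0]
After op 7 (push 6): stack=[11,7,6] mem=[1,0,0,0]
After op 8 (STO M3): stack=[11,7] mem=[1,0,0,6]
After op 9 (push 5): stack=[11,7,5] mem=[1,0,0,6]
After op 10 (swap): stack=[11,5,7] mem=[1,0,0,6]

[11, 5, 7]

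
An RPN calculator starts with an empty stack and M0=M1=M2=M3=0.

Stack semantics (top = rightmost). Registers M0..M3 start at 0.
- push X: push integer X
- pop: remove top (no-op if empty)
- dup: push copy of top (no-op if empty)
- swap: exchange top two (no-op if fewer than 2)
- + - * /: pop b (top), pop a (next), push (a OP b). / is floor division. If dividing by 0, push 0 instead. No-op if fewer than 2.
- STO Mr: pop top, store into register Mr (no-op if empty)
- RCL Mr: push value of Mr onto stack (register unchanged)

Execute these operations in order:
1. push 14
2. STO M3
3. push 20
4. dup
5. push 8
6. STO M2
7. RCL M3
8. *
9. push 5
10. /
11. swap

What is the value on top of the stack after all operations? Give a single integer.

Answer: 20

Derivation:
After op 1 (push 14): stack=[14] mem=[0,0,0,0]
After op 2 (STO M3): stack=[empty] mem=[0,0,0,14]
After op 3 (push 20): stack=[20] mem=[0,0,0,14]
After op 4 (dup): stack=[20,20] mem=[0,0,0,14]
After op 5 (push 8): stack=[20,20,8] mem=[0,0,0,14]
After op 6 (STO M2): stack=[20,20] mem=[0,0,8,14]
After op 7 (RCL M3): stack=[20,20,14] mem=[0,0,8,14]
After op 8 (*): stack=[20,280] mem=[0,0,8,14]
After op 9 (push 5): stack=[20,280,5] mem=[0,0,8,14]
After op 10 (/): stack=[20,56] mem=[0,0,8,14]
After op 11 (swap): stack=[56,20] mem=[0,0,8,14]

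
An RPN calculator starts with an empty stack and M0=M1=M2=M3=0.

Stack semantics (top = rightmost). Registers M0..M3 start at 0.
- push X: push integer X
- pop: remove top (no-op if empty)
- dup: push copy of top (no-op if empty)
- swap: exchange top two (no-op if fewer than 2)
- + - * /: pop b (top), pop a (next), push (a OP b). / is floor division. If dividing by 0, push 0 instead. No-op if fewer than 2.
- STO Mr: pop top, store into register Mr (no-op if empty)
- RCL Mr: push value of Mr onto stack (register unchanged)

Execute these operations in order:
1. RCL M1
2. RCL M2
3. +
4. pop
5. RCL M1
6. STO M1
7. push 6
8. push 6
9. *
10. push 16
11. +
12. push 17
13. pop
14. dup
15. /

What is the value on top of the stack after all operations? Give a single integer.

Answer: 1

Derivation:
After op 1 (RCL M1): stack=[0] mem=[0,0,0,0]
After op 2 (RCL M2): stack=[0,0] mem=[0,0,0,0]
After op 3 (+): stack=[0] mem=[0,0,0,0]
After op 4 (pop): stack=[empty] mem=[0,0,0,0]
After op 5 (RCL M1): stack=[0] mem=[0,0,0,0]
After op 6 (STO M1): stack=[empty] mem=[0,0,0,0]
After op 7 (push 6): stack=[6] mem=[0,0,0,0]
After op 8 (push 6): stack=[6,6] mem=[0,0,0,0]
After op 9 (*): stack=[36] mem=[0,0,0,0]
After op 10 (push 16): stack=[36,16] mem=[0,0,0,0]
After op 11 (+): stack=[52] mem=[0,0,0,0]
After op 12 (push 17): stack=[52,17] mem=[0,0,0,0]
After op 13 (pop): stack=[52] mem=[0,0,0,0]
After op 14 (dup): stack=[52,52] mem=[0,0,0,0]
After op 15 (/): stack=[1] mem=[0,0,0,0]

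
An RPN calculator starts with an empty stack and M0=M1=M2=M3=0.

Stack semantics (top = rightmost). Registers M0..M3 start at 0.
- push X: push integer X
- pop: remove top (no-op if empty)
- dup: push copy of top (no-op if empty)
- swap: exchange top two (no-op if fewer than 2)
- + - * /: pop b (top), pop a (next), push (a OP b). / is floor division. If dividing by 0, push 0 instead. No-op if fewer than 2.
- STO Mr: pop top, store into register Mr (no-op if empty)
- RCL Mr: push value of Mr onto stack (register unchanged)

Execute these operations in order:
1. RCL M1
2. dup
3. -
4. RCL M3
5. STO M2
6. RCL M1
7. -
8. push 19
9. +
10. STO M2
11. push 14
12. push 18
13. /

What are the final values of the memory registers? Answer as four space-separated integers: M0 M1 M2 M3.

Answer: 0 0 19 0

Derivation:
After op 1 (RCL M1): stack=[0] mem=[0,0,0,0]
After op 2 (dup): stack=[0,0] mem=[0,0,0,0]
After op 3 (-): stack=[0] mem=[0,0,0,0]
After op 4 (RCL M3): stack=[0,0] mem=[0,0,0,0]
After op 5 (STO M2): stack=[0] mem=[0,0,0,0]
After op 6 (RCL M1): stack=[0,0] mem=[0,0,0,0]
After op 7 (-): stack=[0] mem=[0,0,0,0]
After op 8 (push 19): stack=[0,19] mem=[0,0,0,0]
After op 9 (+): stack=[19] mem=[0,0,0,0]
After op 10 (STO M2): stack=[empty] mem=[0,0,19,0]
After op 11 (push 14): stack=[14] mem=[0,0,19,0]
After op 12 (push 18): stack=[14,18] mem=[0,0,19,0]
After op 13 (/): stack=[0] mem=[0,0,19,0]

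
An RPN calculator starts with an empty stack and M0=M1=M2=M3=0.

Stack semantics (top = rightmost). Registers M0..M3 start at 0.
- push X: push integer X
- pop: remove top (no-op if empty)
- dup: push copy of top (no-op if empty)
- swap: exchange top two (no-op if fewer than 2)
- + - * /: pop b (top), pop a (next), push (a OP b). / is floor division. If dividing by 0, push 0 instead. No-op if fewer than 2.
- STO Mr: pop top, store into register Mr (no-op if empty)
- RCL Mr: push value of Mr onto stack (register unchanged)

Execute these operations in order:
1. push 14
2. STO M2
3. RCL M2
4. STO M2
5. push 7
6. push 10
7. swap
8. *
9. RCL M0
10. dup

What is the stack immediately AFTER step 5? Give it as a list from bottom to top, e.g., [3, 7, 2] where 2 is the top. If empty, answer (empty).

After op 1 (push 14): stack=[14] mem=[0,0,0,0]
After op 2 (STO M2): stack=[empty] mem=[0,0,14,0]
After op 3 (RCL M2): stack=[14] mem=[0,0,14,0]
After op 4 (STO M2): stack=[empty] mem=[0,0,14,0]
After op 5 (push 7): stack=[7] mem=[0,0,14,0]

[7]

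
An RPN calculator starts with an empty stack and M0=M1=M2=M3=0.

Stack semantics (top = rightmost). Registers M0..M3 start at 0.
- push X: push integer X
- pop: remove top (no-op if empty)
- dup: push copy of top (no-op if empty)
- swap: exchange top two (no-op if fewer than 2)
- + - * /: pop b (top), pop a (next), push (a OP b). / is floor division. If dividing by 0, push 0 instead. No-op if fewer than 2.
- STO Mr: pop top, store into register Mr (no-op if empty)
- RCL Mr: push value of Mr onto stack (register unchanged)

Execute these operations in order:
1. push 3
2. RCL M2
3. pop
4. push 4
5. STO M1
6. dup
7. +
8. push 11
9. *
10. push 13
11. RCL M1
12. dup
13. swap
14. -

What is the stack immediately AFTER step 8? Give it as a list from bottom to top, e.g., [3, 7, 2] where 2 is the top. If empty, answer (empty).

After op 1 (push 3): stack=[3] mem=[0,0,0,0]
After op 2 (RCL M2): stack=[3,0] mem=[0,0,0,0]
After op 3 (pop): stack=[3] mem=[0,0,0,0]
After op 4 (push 4): stack=[3,4] mem=[0,0,0,0]
After op 5 (STO M1): stack=[3] mem=[0,4,0,0]
After op 6 (dup): stack=[3,3] mem=[0,4,0,0]
After op 7 (+): stack=[6] mem=[0,4,0,0]
After op 8 (push 11): stack=[6,11] mem=[0,4,0,0]

[6, 11]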